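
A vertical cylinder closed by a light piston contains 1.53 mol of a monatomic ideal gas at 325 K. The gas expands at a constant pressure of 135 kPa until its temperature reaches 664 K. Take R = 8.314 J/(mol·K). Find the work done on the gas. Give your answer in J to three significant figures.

Isobaric: W = P ΔV = nR ΔT.
W = (1.53)(8.314)(664 − 325) = 4312 J.
Work on gas = −W_by = -4312 J.

W ≈ -4310 J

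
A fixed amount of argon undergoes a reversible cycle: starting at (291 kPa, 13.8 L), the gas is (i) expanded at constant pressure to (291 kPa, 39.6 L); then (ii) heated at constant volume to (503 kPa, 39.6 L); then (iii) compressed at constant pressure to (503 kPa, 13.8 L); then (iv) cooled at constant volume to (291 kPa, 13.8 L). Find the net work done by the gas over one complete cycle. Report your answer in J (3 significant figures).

W_net ≈ -5470 J

Constant-volume legs do no work.
W(i) = (291)(39.6 − 13.8) = 7508 J; W(iii) = (503)(13.8 − 39.6) = -12977 J.
W_net = 7508 − 12977 = -5470 J (the counter-clockwise enclosed area).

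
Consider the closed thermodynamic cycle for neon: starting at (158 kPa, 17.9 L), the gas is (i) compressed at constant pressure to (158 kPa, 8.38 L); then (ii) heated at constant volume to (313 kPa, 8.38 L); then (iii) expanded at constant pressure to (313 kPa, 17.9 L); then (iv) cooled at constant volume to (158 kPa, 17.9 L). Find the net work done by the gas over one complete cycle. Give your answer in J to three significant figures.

W_net ≈ 1480 J

Constant-volume legs do no work.
W(i) = (158)(8.38 − 17.9) = -1504 J; W(iii) = (313)(17.9 − 8.38) = 2980 J.
W_net = -1504 + 2980 = 1476 J (the clockwise enclosed area).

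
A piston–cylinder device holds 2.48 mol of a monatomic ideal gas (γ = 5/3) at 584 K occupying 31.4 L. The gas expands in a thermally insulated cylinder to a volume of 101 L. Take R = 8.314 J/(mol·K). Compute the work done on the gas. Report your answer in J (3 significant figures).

W ≈ -9770 J

Adiabatic: TV^(γ−1) = const with γ = 5/3.
T₂ = T₁ (V₁/V₂)^(γ−1) = 584 × (31.4/101)^0.667 = 584 × 0.4589 = 268 K.
W_by = nCᵥ(T₁ − T₂) = (2.48)(12.47)(584 − 268) = 9773 J.
Work on gas = −W_by = -9773 J.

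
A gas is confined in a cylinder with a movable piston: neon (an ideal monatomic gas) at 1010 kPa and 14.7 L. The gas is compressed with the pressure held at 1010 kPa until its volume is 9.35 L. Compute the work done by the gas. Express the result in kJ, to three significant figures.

Isobaric: W = P ΔV.
W = (1010 kPa)(9.35 − 14.7 L) = (1010)(-5.35) = -5404 J.

W ≈ -5.40 kJ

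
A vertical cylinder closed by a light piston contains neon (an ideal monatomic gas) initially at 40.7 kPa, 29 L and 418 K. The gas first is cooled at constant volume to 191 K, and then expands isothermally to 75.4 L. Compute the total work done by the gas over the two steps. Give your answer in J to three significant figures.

Step 1 (isochoric): W = 0 (constant volume).
After step 1: P = 18.6 kPa (V unchanged).
Step 2 (isothermal): W = P₁V₁ ln(V₂/V₁) = (539.3) ln(75.4/29) = 515.3 J.
W_total = 0 + 515.3 = 515.3 J.

W_total ≈ 515 J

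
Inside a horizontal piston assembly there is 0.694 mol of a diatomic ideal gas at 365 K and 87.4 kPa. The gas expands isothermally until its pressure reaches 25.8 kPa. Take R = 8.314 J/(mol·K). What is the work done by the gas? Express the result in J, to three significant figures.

W ≈ 2570 J

Isothermal process: W = nRT ln(V₂/V₁) = nRT ln(P₁/P₂).
W = (0.694)(8.314)(365) × ln(87.4/25.8)
  = 2106 × ln(3.388) = 2106 × 1.22
W_by_gas = 2570 J.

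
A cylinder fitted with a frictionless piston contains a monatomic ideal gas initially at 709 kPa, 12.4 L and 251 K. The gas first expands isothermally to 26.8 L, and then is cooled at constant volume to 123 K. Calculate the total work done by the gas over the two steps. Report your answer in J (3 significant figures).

W_total ≈ 6780 J

Step 1 (isothermal): W = P₁V₁ ln(V₂/V₁) = (8792) ln(26.8/12.4) = 6776 J.
Step 2 (isochoric): W = 0 (constant volume).
W_total = 6776 + 0 = 6776 J.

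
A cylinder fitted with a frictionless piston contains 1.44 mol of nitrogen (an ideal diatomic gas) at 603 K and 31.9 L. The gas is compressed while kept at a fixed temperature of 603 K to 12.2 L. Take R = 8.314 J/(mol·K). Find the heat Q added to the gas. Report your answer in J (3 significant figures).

Q ≈ -6940 J

Isothermal ⇒ ΔU = 0, so Q = W = nRT ln(V₂/V₁).
Q = (1.44)(8.314)(603) ln(12.2/31.9) = 7219 × -0.9612 = -6939 J.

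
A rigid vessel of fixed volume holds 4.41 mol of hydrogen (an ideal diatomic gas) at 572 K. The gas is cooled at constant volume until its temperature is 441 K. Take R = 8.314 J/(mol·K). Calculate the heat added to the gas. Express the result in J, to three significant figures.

Constant volume ⇒ W = 0, so Q = ΔU = nCᵥΔT with Cᵥ = 5R/2 = 20.79 J/(mol·K).
ΔU = (4.41)(20.79)(441 − 572) = -12008 J.

Q ≈ -12000 J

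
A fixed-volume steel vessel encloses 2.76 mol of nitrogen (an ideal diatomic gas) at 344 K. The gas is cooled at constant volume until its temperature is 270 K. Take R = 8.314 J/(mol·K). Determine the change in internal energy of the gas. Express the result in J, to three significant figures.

Constant volume ⇒ W = 0, so Q = ΔU = nCᵥΔT with Cᵥ = 5R/2 = 20.79 J/(mol·K).
ΔU = (2.76)(20.79)(270 − 344) = -4245 J.

ΔU ≈ -4250 J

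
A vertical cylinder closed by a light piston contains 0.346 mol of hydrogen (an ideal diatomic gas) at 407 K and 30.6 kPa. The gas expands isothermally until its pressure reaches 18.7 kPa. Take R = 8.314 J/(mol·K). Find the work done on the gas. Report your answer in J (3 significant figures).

W ≈ -577 J

Isothermal process: W = nRT ln(V₂/V₁) = nRT ln(P₁/P₂).
W = (0.346)(8.314)(407) × ln(30.6/18.7)
  = 1171 × ln(1.636) = 1171 × 0.4925
W_by_gas = 576.6 J; work on gas = −W_by = -576.6 J.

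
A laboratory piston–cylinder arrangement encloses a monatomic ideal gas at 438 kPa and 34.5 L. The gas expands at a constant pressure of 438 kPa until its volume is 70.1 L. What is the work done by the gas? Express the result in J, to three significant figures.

Isobaric: W = P ΔV.
W = (438 kPa)(70.1 − 34.5 L) = (438)(35.6) = 15593 J.

W ≈ 15600 J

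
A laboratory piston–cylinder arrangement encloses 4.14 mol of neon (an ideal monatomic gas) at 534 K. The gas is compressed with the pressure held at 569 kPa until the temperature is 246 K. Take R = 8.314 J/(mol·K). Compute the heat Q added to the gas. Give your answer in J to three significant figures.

Q ≈ -24800 J

Isobaric: W = nRΔT = (4.14)(8.314)(-288) = -9913 J.
ΔU = nCᵥΔT with Cᵥ = 3R/2: ΔU = (4.14)(12.47)(-288) = -14869 J.
Q = ΔU + W = -14869 − 9913 = -24782 J.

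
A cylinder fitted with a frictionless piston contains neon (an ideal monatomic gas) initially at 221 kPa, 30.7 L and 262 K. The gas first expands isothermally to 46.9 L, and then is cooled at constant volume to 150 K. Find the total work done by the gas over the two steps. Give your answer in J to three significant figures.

Step 1 (isothermal): W = P₁V₁ ln(V₂/V₁) = (6785) ln(46.9/30.7) = 2875 J.
Step 2 (isochoric): W = 0 (constant volume).
W_total = 2875 + 0 = 2875 J.

W_total ≈ 2880 J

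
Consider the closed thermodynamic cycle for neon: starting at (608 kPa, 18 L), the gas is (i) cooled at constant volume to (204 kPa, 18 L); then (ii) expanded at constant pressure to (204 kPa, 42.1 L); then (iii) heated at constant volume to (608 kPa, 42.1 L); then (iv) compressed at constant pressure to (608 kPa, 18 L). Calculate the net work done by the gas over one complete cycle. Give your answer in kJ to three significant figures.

Constant-volume legs do no work.
W(ii) = (204)(42.1 − 18) = 4916 J; W(iv) = (608)(18 − 42.1) = -14653 J.
W_net = 4916 − 14653 = -9736 J (the counter-clockwise enclosed area).

W_net ≈ -9.74 kJ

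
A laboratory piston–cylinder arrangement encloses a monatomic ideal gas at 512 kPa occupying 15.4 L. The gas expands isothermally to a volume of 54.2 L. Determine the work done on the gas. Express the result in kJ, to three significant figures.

Isothermal: W = nRT ln(V₂/V₁) = P₁V₁ ln(V₂/V₁).
P₁V₁ = (512 kPa)(15.4 L) = 7885 J.
W = 7885 × ln(54.2/15.4) = 7885 × 1.258
W_by_gas = 9922 J; work on gas = −W_by = -9922 J.

W ≈ -9.92 kJ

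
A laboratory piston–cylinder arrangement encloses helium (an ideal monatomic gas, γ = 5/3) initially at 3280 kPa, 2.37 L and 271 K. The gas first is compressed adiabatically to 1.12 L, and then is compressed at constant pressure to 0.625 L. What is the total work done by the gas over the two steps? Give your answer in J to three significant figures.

Step 1 (adiabatic): W = (P₁V₁ − P₂V₂)/(γ−1) = (7774 − 12813)/0.667 = -7559 J.
After step 1: P = 11440 kPa, V = 1.12 L, T = 446.7 K.
Step 2 (isobaric): W = PΔV = (11440 kPa)(0.625 − 1.12 L) = -5663 J.
W_total = -7559 − 5663 = -13222 J.

W_total ≈ -13200 J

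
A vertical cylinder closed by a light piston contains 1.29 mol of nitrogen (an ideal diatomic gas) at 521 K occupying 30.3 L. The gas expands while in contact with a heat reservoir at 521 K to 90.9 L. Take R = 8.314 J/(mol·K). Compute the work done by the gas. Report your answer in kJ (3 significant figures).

W ≈ 6.14 kJ

Isothermal: W = nRT ln(V₂/V₁).
W = (1.29)(8.314)(521) × ln(90.9/30.3)
  = 5588 × 1.099
W_by_gas = 6139 J.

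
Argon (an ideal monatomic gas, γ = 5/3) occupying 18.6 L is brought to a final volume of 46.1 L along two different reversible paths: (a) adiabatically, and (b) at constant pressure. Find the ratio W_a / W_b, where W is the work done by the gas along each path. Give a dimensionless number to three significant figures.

W_a / W_b ≈ 0.461

Path (a) adiabatic: W = P₁V₁(1 − (V₁/V₂)^(γ−1))/(γ−1) → W_a/(P₁V₁) = 0.681.
Path (b) isobaric: W = P₁(V₂ − V₁) → W_b/(P₁V₁) = 1.478.
W_a / W_b = 0.681 / 1.478 = 0.4606.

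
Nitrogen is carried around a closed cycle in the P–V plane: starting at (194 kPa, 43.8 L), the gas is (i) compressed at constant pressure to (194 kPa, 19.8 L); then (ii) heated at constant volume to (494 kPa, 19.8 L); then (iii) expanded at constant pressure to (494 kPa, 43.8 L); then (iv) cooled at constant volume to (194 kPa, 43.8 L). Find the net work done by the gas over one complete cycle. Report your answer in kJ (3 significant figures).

W_net ≈ 7.20 kJ

Constant-volume legs do no work.
W(i) = (194)(19.8 − 43.8) = -4656 J; W(iii) = (494)(43.8 − 19.8) = 11856 J.
W_net = -4656 + 11856 = 7200 J (the clockwise enclosed area).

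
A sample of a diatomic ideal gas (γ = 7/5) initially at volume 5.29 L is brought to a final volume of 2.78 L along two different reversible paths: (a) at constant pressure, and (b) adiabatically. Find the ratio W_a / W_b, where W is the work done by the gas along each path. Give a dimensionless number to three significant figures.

Path (a) isobaric: W = P₁(V₂ − V₁) → W_a/(P₁V₁) = -0.4745.
Path (b) adiabatic: W = P₁V₁(1 − (V₁/V₂)^(γ−1))/(γ−1) → W_b/(P₁V₁) = -0.7337.
W_a / W_b = -0.4745 / -0.7337 = 0.6467.

W_a / W_b ≈ 0.647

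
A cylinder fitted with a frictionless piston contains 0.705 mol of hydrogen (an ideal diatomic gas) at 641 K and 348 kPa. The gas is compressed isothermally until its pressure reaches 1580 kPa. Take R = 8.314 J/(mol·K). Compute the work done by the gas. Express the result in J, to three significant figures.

Isothermal process: W = nRT ln(V₂/V₁) = nRT ln(P₁/P₂).
W = (0.705)(8.314)(641) × ln(348/1580)
  = 3757 × ln(0.2203) = 3757 × -1.513
W_by_gas = -5684 J.

W ≈ -5680 J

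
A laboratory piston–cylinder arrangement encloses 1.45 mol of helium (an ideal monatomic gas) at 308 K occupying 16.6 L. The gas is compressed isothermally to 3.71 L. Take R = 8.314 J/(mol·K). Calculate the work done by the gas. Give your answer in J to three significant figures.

W ≈ -5560 J

Isothermal: W = nRT ln(V₂/V₁).
W = (1.45)(8.314)(308) × ln(3.71/16.6)
  = 3713 × -1.498
W_by_gas = -5563 J.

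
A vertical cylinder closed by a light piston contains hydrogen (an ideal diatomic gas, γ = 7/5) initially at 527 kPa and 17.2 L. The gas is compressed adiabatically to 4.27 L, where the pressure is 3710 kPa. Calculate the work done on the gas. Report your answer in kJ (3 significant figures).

Adiabatic: W = (P₁V₁ − P₂V₂)/(γ − 1) with γ = 7/5.
P₁V₁ = 9064 J, P₂V₂ = 15842 J.
W = (9064 − 15842) / 0.4 = -16943 J.
Work on gas = −W_by = 16943 J.

W ≈ 16.9 kJ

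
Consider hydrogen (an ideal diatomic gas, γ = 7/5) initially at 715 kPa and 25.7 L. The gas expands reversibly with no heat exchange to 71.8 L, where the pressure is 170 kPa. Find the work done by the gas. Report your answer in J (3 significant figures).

W ≈ 15400 J

Adiabatic: W = (P₁V₁ − P₂V₂)/(γ − 1) with γ = 7/5.
P₁V₁ = 18376 J, P₂V₂ = 12206 J.
W = (18376 − 12206) / 0.4 = 15424 J.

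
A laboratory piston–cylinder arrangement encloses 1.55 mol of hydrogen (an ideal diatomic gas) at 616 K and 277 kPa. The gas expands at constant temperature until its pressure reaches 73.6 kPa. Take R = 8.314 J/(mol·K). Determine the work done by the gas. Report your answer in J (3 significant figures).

Isothermal process: W = nRT ln(V₂/V₁) = nRT ln(P₁/P₂).
W = (1.55)(8.314)(616) × ln(277/73.6)
  = 7938 × ln(3.764) = 7938 × 1.325
W_by_gas = 10521 J.

W ≈ 10500 J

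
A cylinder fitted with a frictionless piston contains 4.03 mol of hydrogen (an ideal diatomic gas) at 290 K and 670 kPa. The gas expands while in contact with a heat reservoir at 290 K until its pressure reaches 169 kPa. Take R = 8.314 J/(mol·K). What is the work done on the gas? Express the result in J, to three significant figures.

W ≈ -13400 J

Isothermal process: W = nRT ln(V₂/V₁) = nRT ln(P₁/P₂).
W = (4.03)(8.314)(290) × ln(670/169)
  = 9717 × ln(3.964) = 9717 × 1.377
W_by_gas = 13383 J; work on gas = −W_by = -13383 J.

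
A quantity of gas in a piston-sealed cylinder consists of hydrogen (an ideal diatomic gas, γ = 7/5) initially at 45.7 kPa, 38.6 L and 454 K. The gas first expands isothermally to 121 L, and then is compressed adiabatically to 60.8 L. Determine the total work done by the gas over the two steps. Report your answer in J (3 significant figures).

W_total ≈ 618 J

Step 1 (isothermal): W = P₁V₁ ln(V₂/V₁) = (1764) ln(121/38.6) = 2015 J.
After step 1: P = 14.58 kPa, V = 121 L, T = 454 K.
Step 2 (adiabatic): W = (P₁V₁ − P₂V₂)/(γ−1) = (1764 − 2323)/0.4 = -1398 J.
W_total = 2015 − 1398 = 617.9 J.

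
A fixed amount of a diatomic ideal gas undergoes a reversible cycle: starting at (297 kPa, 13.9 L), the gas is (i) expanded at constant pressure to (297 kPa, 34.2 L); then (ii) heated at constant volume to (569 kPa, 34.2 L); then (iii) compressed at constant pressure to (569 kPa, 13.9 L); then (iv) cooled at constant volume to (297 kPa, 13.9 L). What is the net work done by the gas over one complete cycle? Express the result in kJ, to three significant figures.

W_net ≈ -5.52 kJ

Constant-volume legs do no work.
W(i) = (297)(34.2 − 13.9) = 6029 J; W(iii) = (569)(13.9 − 34.2) = -11551 J.
W_net = 6029 − 11551 = -5522 J (the counter-clockwise enclosed area).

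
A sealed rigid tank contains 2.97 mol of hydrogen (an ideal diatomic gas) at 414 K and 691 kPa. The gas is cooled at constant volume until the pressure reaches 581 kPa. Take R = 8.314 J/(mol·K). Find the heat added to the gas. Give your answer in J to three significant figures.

Constant volume ⇒ W = 0, so Q = ΔU = nCᵥΔT with Cᵥ = 5R/2 = 20.79 J/(mol·K).
At constant V, T₂/T₁ = P₂/P₁ ⇒ ΔT = T₁(P₂/P₁ − 1) = 414·(581/691 − 1) = -65.9 K.
ΔU = (2.97)(20.79)(-65.9) = -4068 J.

Q ≈ -4070 J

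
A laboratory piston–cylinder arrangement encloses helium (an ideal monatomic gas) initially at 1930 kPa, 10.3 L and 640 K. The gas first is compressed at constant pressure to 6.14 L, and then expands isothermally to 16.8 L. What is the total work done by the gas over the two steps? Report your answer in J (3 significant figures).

W_total ≈ 3900 J

Step 1 (isobaric): W = PΔV = (1930 kPa)(6.14 − 10.3 L) = -8029 J.
After step 1: P = 1930 kPa, V = 6.14 L, T = 381.5 K.
Step 2 (isothermal): W = P₁V₁ ln(V₂/V₁) = (11850) ln(16.8/6.14) = 11928 J.
W_total = -8029 + 11928 = 3899 J.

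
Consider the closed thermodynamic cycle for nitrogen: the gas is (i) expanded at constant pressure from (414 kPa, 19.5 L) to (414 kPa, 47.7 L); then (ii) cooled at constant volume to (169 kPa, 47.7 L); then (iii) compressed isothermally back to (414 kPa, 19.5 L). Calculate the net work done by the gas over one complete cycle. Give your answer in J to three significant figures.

W_net ≈ 4460 J

Leg (i): W = PΔV = (414)(47.7 − 19.5) = 11675 J.
Leg (ii): W = 0.
Leg (iii): W = PᵢVᵢ ln(V_f/Vᵢ) = (8061) ln(19.5/47.7) = -7211 J.
W_net = 11675 − 7211 = 4464 J.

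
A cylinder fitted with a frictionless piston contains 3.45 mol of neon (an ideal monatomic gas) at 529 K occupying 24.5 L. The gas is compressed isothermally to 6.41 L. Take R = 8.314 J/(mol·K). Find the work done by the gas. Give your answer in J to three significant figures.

W ≈ -20300 J

Isothermal: W = nRT ln(V₂/V₁).
W = (3.45)(8.314)(529) × ln(6.41/24.5)
  = 15173 × -1.341
W_by_gas = -20345 J.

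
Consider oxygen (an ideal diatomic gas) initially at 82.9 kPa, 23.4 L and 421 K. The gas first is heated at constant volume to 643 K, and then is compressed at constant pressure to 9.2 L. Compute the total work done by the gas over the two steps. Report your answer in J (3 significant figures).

Step 1 (isochoric): W = 0 (constant volume).
After step 1: P = 126.6 kPa (V unchanged).
Step 2 (isobaric): W = PΔV = (126.6 kPa)(9.2 − 23.4 L) = -1798 J.
W_total = 0 − 1798 = -1798 J.

W_total ≈ -1800 J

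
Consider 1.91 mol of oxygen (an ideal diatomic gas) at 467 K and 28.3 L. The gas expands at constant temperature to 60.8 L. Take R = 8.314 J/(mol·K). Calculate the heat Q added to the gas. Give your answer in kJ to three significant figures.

Isothermal ⇒ ΔU = 0, so Q = W = nRT ln(V₂/V₁).
Q = (1.91)(8.314)(467) ln(60.8/28.3) = 7416 × 0.7647 = 5671 J.

Q ≈ 5.67 kJ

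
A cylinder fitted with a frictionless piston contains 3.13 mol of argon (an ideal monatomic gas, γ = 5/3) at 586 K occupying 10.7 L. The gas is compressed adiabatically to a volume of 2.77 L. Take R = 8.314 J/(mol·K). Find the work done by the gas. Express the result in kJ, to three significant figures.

W ≈ -33.4 kJ

Adiabatic: TV^(γ−1) = const with γ = 5/3.
T₂ = T₁ (V₁/V₂)^(γ−1) = 586 × (10.7/2.77)^0.667 = 586 × 2.462 = 1443 K.
W_by = nCᵥ(T₁ − T₂) = (3.13)(12.47)(586 − 1443) = -33439 J.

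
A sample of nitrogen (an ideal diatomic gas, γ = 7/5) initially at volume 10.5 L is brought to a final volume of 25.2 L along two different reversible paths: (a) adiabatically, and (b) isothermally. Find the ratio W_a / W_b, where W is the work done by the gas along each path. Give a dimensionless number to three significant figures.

Path (a) adiabatic: W = P₁V₁(1 − (V₁/V₂)^(γ−1))/(γ−1) → W_a/(P₁V₁) = 0.7386.
Path (b) isothermal: W = P₁V₁ ln(V₂/V₁) → W_b/(P₁V₁) = 0.8755.
W_a / W_b = 0.7386 / 0.8755 = 0.8437.

W_a / W_b ≈ 0.844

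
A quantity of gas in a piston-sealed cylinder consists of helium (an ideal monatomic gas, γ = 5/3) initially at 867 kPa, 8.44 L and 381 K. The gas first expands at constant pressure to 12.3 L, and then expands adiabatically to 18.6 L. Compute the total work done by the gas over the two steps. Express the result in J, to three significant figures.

Step 1 (isobaric): W = PΔV = (867 kPa)(12.3 − 8.44 L) = 3347 J.
After step 1: P = 867 kPa, V = 12.3 L, T = 555.2 K.
Step 2 (adiabatic): W = (P₁V₁ − P₂V₂)/(γ−1) = (10664 − 8094)/0.667 = 3855 J.
W_total = 3347 + 3855 = 7201 J.

W_total ≈ 7200 J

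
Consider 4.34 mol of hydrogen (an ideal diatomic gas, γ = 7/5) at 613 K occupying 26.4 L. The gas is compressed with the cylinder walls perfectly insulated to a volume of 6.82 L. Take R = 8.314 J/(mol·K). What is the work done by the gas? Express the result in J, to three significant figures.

Adiabatic: TV^(γ−1) = const with γ = 7/5.
T₂ = T₁ (V₁/V₂)^(γ−1) = 613 × (26.4/6.82)^0.4 = 613 × 1.718 = 1053 K.
W_by = nCᵥ(T₁ − T₂) = (4.34)(20.79)(613 − 1053) = -39726 J.

W ≈ -39700 J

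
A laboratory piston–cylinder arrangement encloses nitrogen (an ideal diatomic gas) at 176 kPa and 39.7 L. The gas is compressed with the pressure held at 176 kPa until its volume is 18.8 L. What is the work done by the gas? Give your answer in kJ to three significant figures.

Isobaric: W = P ΔV.
W = (176 kPa)(18.8 − 39.7 L) = (176)(-20.9) = -3678 J.

W ≈ -3.68 kJ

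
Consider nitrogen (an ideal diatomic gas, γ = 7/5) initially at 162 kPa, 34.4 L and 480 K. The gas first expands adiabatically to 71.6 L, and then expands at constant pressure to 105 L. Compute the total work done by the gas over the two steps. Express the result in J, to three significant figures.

Step 1 (adiabatic): W = (P₁V₁ − P₂V₂)/(γ−1) = (5573 − 4157)/0.4 = 3541 J.
After step 1: P = 58.05 kPa, V = 71.6 L, T = 358 K.
Step 2 (isobaric): W = PΔV = (58.05 kPa)(105 − 71.6 L) = 1939 J.
W_total = 3541 + 1939 = 5480 J.

W_total ≈ 5480 J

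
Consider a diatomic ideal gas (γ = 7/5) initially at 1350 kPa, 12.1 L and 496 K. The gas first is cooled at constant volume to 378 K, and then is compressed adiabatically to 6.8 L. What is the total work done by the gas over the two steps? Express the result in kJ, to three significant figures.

W_total ≈ -8.07 kJ

Step 1 (isochoric): W = 0 (constant volume).
After step 1: P = 1029 kPa (V unchanged).
Step 2 (adiabatic): W = (P₁V₁ − P₂V₂)/(γ−1) = (12449 − 15676)/0.4 = -8068 J.
W_total = 0 − 8068 = -8068 J.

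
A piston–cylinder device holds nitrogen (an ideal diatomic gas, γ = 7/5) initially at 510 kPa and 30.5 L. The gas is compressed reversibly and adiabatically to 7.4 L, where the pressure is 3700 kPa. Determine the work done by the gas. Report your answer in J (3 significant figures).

W ≈ -29600 J

Adiabatic: W = (P₁V₁ − P₂V₂)/(γ − 1) with γ = 7/5.
P₁V₁ = 15555 J, P₂V₂ = 27380 J.
W = (15555 − 27380) / 0.4 = -29563 J.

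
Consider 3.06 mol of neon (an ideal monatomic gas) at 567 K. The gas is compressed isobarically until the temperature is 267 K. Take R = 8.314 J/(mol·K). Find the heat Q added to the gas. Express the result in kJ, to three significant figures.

Isobaric: W = nRΔT = (3.06)(8.314)(-300) = -7632 J.
ΔU = nCᵥΔT with Cᵥ = 3R/2: ΔU = (3.06)(12.47)(-300) = -11448 J.
Q = ΔU + W = -11448 − 7632 = -19081 J.

Q ≈ -19.1 kJ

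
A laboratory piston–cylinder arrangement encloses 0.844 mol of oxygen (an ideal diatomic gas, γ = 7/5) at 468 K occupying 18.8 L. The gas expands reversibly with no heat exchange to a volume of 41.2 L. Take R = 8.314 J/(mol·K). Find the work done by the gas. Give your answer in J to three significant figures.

Adiabatic: TV^(γ−1) = const with γ = 7/5.
T₂ = T₁ (V₁/V₂)^(γ−1) = 468 × (18.8/41.2)^0.4 = 468 × 0.7306 = 341.9 K.
W_by = nCᵥ(T₁ − T₂) = (0.844)(20.79)(468 − 341.9) = 2211 J.

W ≈ 2210 J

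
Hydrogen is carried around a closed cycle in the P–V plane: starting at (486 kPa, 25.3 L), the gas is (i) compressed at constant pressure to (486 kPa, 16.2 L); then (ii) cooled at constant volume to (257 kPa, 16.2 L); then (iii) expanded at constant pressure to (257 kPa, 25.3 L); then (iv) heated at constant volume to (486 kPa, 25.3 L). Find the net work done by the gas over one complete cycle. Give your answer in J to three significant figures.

Constant-volume legs do no work.
W(i) = (486)(16.2 − 25.3) = -4423 J; W(iii) = (257)(25.3 − 16.2) = 2339 J.
W_net = -4423 + 2339 = -2084 J (the counter-clockwise enclosed area).

W_net ≈ -2080 J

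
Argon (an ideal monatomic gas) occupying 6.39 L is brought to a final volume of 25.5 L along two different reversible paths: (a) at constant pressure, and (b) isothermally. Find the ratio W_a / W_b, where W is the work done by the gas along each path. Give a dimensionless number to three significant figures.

W_a / W_b ≈ 2.16

Path (a) isobaric: W = P₁(V₂ − V₁) → W_a/(P₁V₁) = 2.991.
Path (b) isothermal: W = P₁V₁ ln(V₂/V₁) → W_b/(P₁V₁) = 1.384.
W_a / W_b = 2.991 / 1.384 = 2.161.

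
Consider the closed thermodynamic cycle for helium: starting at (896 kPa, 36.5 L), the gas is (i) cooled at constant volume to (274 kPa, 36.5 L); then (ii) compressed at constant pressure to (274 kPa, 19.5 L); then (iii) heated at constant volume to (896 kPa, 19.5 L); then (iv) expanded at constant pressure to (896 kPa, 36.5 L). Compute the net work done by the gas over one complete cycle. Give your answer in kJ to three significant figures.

W_net ≈ 10.6 kJ

Constant-volume legs do no work.
W(ii) = (274)(19.5 − 36.5) = -4658 J; W(iv) = (896)(36.5 − 19.5) = 15232 J.
W_net = -4658 + 15232 = 10574 J (the clockwise enclosed area).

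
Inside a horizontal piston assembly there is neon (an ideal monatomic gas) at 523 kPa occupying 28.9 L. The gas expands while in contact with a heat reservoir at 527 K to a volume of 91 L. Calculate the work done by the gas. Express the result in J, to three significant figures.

W ≈ 17300 J

Isothermal: W = nRT ln(V₂/V₁) = P₁V₁ ln(V₂/V₁).
P₁V₁ = (523 kPa)(28.9 L) = 15115 J.
W = 15115 × ln(91/28.9) = 15115 × 1.147
W_by_gas = 17337 J.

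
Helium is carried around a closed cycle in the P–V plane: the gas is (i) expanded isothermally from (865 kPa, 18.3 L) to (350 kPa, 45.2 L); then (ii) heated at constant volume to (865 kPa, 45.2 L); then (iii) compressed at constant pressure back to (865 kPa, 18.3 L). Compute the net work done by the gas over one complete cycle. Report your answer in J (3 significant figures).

Leg (i): W = PᵢVᵢ ln(V_f/Vᵢ) = (15830) ln(45.2/18.3) = 14313 J.
Leg (ii): W = 0.
Leg (iii): W = PΔV = (865)(18.3 − 45.2) = -23269 J.
W_net = 14313 − 23269 = -8956 J.

W_net ≈ -8960 J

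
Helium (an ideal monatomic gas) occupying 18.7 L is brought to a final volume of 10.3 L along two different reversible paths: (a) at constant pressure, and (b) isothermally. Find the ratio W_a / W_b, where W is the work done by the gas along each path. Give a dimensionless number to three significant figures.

Path (a) isobaric: W = P₁(V₂ − V₁) → W_a/(P₁V₁) = -0.4492.
Path (b) isothermal: W = P₁V₁ ln(V₂/V₁) → W_b/(P₁V₁) = -0.5964.
W_a / W_b = -0.4492 / -0.5964 = 0.7532.

W_a / W_b ≈ 0.753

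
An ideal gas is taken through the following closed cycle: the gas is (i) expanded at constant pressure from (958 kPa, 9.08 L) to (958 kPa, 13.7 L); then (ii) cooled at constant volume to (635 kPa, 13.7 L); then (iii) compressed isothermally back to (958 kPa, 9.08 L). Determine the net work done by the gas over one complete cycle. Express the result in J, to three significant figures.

W_net ≈ 848 J

Leg (i): W = PΔV = (958)(13.7 − 9.08) = 4426 J.
Leg (ii): W = 0.
Leg (iii): W = PᵢVᵢ ln(V_f/Vᵢ) = (8700) ln(9.08/13.7) = -3578 J.
W_net = 4426 − 3578 = 847.7 J.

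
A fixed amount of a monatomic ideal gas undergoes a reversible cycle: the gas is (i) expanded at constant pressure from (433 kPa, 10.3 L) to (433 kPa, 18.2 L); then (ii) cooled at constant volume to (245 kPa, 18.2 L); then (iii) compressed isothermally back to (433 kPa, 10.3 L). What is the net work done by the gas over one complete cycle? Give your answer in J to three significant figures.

W_net ≈ 882 J

Leg (i): W = PΔV = (433)(18.2 − 10.3) = 3421 J.
Leg (ii): W = 0.
Leg (iii): W = PᵢVᵢ ln(V_f/Vᵢ) = (4459) ln(10.3/18.2) = -2538 J.
W_net = 3421 − 2538 = 882.3 J.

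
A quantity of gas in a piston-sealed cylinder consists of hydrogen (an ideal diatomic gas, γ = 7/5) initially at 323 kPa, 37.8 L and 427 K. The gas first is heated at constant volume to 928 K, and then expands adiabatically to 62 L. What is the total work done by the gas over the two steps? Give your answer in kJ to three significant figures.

Step 1 (isochoric): W = 0 (constant volume).
After step 1: P = 702 kPa (V unchanged).
Step 2 (adiabatic): W = (P₁V₁ − P₂V₂)/(γ−1) = (26535 − 21770)/0.4 = 11912 J.
W_total = 0 + 11912 = 11912 J.

W_total ≈ 11.9 kJ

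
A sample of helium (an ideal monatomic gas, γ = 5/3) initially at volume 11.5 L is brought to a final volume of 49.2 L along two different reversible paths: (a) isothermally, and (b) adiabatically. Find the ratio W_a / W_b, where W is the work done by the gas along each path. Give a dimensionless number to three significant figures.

W_a / W_b ≈ 1.56

Path (a) isothermal: W = P₁V₁ ln(V₂/V₁) → W_a/(P₁V₁) = 1.454.
Path (b) adiabatic: W = P₁V₁(1 − (V₁/V₂)^(γ−1))/(γ−1) → W_b/(P₁V₁) = 0.9308.
W_a / W_b = 1.454 / 0.9308 = 1.562.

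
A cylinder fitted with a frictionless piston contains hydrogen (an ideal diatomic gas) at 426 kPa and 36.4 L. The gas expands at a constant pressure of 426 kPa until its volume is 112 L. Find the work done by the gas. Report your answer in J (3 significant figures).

W ≈ 32200 J

Isobaric: W = P ΔV.
W = (426 kPa)(112 − 36.4 L) = (426)(75.6) = 32206 J.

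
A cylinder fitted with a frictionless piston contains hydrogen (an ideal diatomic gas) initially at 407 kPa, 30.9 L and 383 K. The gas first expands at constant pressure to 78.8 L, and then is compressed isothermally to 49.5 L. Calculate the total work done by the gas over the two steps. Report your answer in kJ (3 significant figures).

Step 1 (isobaric): W = PΔV = (407 kPa)(78.8 − 30.9 L) = 19495 J.
After step 1: P = 407 kPa, V = 78.8 L, T = 976.7 K.
Step 2 (isothermal): W = P₁V₁ ln(V₂/V₁) = (32072) ln(49.5/78.8) = -14911 J.
W_total = 19495 − 14911 = 4584 J.

W_total ≈ 4.58 kJ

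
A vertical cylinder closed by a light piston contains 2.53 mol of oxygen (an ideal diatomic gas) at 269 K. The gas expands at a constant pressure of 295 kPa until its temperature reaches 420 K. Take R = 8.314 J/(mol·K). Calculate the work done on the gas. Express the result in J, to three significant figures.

Isobaric: W = P ΔV = nR ΔT.
W = (2.53)(8.314)(420 − 269) = 3176 J.
Work on gas = −W_by = -3176 J.

W ≈ -3180 J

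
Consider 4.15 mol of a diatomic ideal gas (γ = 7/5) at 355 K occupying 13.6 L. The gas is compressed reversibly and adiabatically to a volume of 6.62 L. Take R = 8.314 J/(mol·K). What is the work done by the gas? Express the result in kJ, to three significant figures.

W ≈ -10.2 kJ

Adiabatic: TV^(γ−1) = const with γ = 7/5.
T₂ = T₁ (V₁/V₂)^(γ−1) = 355 × (13.6/6.62)^0.4 = 355 × 1.334 = 473.5 K.
W_by = nCᵥ(T₁ − T₂) = (4.15)(20.79)(355 − 473.5) = -10220 J.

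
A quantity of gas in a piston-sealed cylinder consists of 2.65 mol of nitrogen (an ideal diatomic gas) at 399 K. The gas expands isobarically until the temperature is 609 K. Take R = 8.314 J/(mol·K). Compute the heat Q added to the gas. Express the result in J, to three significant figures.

Q ≈ 16200 J

Isobaric: W = nRΔT = (2.65)(8.314)(210) = 4627 J.
ΔU = nCᵥΔT with Cᵥ = 5R/2: ΔU = (2.65)(20.79)(210) = 11567 J.
Q = ΔU + W = 11567 + 4627 = 16194 J.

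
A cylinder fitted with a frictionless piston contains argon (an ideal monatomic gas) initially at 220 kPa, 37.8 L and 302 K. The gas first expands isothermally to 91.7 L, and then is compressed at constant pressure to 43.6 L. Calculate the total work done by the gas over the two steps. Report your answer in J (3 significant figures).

W_total ≈ 3010 J

Step 1 (isothermal): W = P₁V₁ ln(V₂/V₁) = (8316) ln(91.7/37.8) = 7370 J.
After step 1: P = 90.69 kPa, V = 91.7 L, T = 302 K.
Step 2 (isobaric): W = PΔV = (90.69 kPa)(43.6 − 91.7 L) = -4362 J.
W_total = 7370 − 4362 = 3008 J.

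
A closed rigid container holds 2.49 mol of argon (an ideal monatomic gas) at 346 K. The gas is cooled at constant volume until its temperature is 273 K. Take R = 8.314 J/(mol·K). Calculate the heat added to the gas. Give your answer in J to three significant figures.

Constant volume ⇒ W = 0, so Q = ΔU = nCᵥΔT with Cᵥ = 3R/2 = 12.47 J/(mol·K).
ΔU = (2.49)(12.47)(273 − 346) = -2267 J.

Q ≈ -2270 J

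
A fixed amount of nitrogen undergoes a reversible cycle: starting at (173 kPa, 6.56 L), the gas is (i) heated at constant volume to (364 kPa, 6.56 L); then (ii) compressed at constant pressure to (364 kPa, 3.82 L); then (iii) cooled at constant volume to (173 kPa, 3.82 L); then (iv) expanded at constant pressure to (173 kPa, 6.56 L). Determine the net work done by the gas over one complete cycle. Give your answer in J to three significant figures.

Constant-volume legs do no work.
W(ii) = (364)(3.82 − 6.56) = -997.4 J; W(iv) = (173)(6.56 − 3.82) = 474 J.
W_net = -997.4 + 474 = -523.3 J (the counter-clockwise enclosed area).

W_net ≈ -523 J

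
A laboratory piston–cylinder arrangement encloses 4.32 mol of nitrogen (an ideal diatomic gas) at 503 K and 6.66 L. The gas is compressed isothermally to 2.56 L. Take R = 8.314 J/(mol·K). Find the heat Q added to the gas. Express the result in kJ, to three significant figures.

Q ≈ -17.3 kJ

Isothermal ⇒ ΔU = 0, so Q = W = nRT ln(V₂/V₁).
Q = (4.32)(8.314)(503) ln(2.56/6.66) = 18066 × -0.9561 = -17273 J.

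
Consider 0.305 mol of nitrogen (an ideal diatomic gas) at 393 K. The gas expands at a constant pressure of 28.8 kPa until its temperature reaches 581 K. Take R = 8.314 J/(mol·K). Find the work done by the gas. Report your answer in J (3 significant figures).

Isobaric: W = P ΔV = nR ΔT.
W = (0.305)(8.314)(581 − 393) = 476.7 J.

W ≈ 477 J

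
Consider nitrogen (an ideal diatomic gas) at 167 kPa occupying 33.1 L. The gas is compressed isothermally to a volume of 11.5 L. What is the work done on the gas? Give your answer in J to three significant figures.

W ≈ 5840 J

Isothermal: W = nRT ln(V₂/V₁) = P₁V₁ ln(V₂/V₁).
P₁V₁ = (167 kPa)(33.1 L) = 5528 J.
W = 5528 × ln(11.5/33.1) = 5528 × -1.057
W_by_gas = -5844 J; work on gas = −W_by = 5844 J.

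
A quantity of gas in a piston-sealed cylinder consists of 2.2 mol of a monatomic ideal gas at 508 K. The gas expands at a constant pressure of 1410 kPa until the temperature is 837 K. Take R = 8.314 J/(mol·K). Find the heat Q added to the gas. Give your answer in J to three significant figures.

Isobaric: W = nRΔT = (2.2)(8.314)(329) = 6018 J.
ΔU = nCᵥΔT with Cᵥ = 3R/2: ΔU = (2.2)(12.47)(329) = 9027 J.
Q = ΔU + W = 9027 + 6018 = 15044 J.

Q ≈ 15000 J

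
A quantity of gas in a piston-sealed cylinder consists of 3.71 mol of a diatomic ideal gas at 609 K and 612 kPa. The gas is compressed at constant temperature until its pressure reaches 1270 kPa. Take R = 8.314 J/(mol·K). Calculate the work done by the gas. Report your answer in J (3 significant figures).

Isothermal process: W = nRT ln(V₂/V₁) = nRT ln(P₁/P₂).
W = (3.71)(8.314)(609) × ln(612/1270)
  = 18785 × ln(0.4819) = 18785 × -0.73
W_by_gas = -13713 J.

W ≈ -13700 J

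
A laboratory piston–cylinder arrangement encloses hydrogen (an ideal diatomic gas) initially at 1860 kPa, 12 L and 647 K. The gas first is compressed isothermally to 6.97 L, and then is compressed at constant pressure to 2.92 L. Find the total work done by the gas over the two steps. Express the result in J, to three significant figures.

Step 1 (isothermal): W = P₁V₁ ln(V₂/V₁) = (22320) ln(6.97/12) = -12126 J.
After step 1: P = 3202 kPa, V = 6.97 L, T = 647 K.
Step 2 (isobaric): W = PΔV = (3202 kPa)(2.92 − 6.97 L) = -12969 J.
W_total = -12126 − 12969 = -25096 J.

W_total ≈ -25100 J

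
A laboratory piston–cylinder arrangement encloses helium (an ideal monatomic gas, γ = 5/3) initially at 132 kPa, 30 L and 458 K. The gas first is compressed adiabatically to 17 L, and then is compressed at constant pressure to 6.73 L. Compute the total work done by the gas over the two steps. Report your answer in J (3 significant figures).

Step 1 (adiabatic): W = (P₁V₁ − P₂V₂)/(γ−1) = (3960 − 5783)/0.667 = -2734 J.
After step 1: P = 340.2 kPa, V = 17 L, T = 668.8 K.
Step 2 (isobaric): W = PΔV = (340.2 kPa)(6.73 − 17 L) = -3494 J.
W_total = -2734 − 3494 = -6228 J.

W_total ≈ -6230 J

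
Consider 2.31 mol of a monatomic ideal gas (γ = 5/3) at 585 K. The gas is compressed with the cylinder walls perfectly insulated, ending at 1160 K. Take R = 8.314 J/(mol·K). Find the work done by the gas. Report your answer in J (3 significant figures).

W ≈ -16600 J

Adiabatic ⇒ Q = 0, so W_by = −ΔU = nCᵥ(T₁ − T₂).
Cᵥ = 3R/2 = 12.47 J/(mol·K).
W = (2.31)(12.47)(585 − 1160) = -16565 J.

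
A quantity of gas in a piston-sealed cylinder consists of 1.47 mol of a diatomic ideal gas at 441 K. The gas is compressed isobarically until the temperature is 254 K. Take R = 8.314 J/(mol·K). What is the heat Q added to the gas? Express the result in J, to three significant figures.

Q ≈ -8000 J

Isobaric: W = nRΔT = (1.47)(8.314)(-187) = -2285 J.
ΔU = nCᵥΔT with Cᵥ = 5R/2: ΔU = (1.47)(20.79)(-187) = -5714 J.
Q = ΔU + W = -5714 − 2285 = -7999 J.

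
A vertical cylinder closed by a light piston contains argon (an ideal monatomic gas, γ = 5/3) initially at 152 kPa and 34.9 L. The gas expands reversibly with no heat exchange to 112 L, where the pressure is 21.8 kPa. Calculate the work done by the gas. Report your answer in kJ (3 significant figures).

Adiabatic: W = (P₁V₁ − P₂V₂)/(γ − 1) with γ = 5/3.
P₁V₁ = 5305 J, P₂V₂ = 2442 J.
W = (5305 − 2442) / 0.6667 = 4295 J.

W ≈ 4.29 kJ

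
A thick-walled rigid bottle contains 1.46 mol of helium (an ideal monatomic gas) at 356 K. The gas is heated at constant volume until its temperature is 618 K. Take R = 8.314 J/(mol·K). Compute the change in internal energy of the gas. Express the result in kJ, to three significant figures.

ΔU ≈ 4.77 kJ

Constant volume ⇒ W = 0, so Q = ΔU = nCᵥΔT with Cᵥ = 3R/2 = 12.47 J/(mol·K).
ΔU = (1.46)(12.47)(618 − 356) = 4770 J.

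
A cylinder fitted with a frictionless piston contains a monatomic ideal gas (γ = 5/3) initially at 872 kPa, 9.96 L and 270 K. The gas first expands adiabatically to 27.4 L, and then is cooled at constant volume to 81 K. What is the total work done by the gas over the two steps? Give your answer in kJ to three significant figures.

W_total ≈ 6.39 kJ

Step 1 (adiabatic): W = (P₁V₁ − P₂V₂)/(γ−1) = (8685 − 4424)/0.667 = 6392 J.
Step 2 (isochoric): W = 0 (constant volume).
W_total = 6392 + 0 = 6392 J.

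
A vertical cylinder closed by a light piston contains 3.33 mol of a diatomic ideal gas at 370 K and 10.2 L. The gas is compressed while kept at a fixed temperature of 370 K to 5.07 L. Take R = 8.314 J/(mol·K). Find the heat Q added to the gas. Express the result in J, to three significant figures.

Isothermal ⇒ ΔU = 0, so Q = W = nRT ln(V₂/V₁).
Q = (3.33)(8.314)(370) ln(5.07/10.2) = 10244 × -0.699 = -7161 J.

Q ≈ -7160 J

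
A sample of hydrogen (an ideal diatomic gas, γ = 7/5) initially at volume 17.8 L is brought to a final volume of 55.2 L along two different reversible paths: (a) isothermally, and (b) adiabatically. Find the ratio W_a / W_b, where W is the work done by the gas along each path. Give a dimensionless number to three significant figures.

Path (a) isothermal: W = P₁V₁ ln(V₂/V₁) → W_a/(P₁V₁) = 1.132.
Path (b) adiabatic: W = P₁V₁(1 − (V₁/V₂)^(γ−1))/(γ−1) → W_b/(P₁V₁) = 0.9102.
W_a / W_b = 1.132 / 0.9102 = 1.243.

W_a / W_b ≈ 1.24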